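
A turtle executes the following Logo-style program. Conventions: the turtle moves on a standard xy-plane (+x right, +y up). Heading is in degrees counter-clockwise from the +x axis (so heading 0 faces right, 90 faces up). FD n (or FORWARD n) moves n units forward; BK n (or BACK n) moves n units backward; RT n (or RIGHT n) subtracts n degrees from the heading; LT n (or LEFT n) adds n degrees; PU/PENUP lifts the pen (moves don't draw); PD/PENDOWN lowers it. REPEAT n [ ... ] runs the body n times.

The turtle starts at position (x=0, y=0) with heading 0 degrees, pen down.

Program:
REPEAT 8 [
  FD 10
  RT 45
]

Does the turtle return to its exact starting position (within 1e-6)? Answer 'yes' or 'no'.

Executing turtle program step by step:
Start: pos=(0,0), heading=0, pen down
REPEAT 8 [
  -- iteration 1/8 --
  FD 10: (0,0) -> (10,0) [heading=0, draw]
  RT 45: heading 0 -> 315
  -- iteration 2/8 --
  FD 10: (10,0) -> (17.071,-7.071) [heading=315, draw]
  RT 45: heading 315 -> 270
  -- iteration 3/8 --
  FD 10: (17.071,-7.071) -> (17.071,-17.071) [heading=270, draw]
  RT 45: heading 270 -> 225
  -- iteration 4/8 --
  FD 10: (17.071,-17.071) -> (10,-24.142) [heading=225, draw]
  RT 45: heading 225 -> 180
  -- iteration 5/8 --
  FD 10: (10,-24.142) -> (0,-24.142) [heading=180, draw]
  RT 45: heading 180 -> 135
  -- iteration 6/8 --
  FD 10: (0,-24.142) -> (-7.071,-17.071) [heading=135, draw]
  RT 45: heading 135 -> 90
  -- iteration 7/8 --
  FD 10: (-7.071,-17.071) -> (-7.071,-7.071) [heading=90, draw]
  RT 45: heading 90 -> 45
  -- iteration 8/8 --
  FD 10: (-7.071,-7.071) -> (0,0) [heading=45, draw]
  RT 45: heading 45 -> 0
]
Final: pos=(0,0), heading=0, 8 segment(s) drawn

Start position: (0, 0)
Final position: (0, 0)
Distance = 0; < 1e-6 -> CLOSED

Answer: yes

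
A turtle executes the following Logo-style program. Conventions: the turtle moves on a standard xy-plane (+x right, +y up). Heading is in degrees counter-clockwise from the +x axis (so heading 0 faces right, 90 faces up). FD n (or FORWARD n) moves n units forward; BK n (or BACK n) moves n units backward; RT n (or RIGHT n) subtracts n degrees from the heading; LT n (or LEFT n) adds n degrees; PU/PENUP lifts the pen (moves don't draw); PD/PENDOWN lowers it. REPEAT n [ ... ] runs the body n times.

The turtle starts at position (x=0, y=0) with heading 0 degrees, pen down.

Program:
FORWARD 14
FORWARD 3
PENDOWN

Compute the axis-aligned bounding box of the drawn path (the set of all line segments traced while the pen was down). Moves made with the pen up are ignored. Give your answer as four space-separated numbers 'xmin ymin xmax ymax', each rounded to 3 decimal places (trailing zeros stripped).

Executing turtle program step by step:
Start: pos=(0,0), heading=0, pen down
FD 14: (0,0) -> (14,0) [heading=0, draw]
FD 3: (14,0) -> (17,0) [heading=0, draw]
PD: pen down
Final: pos=(17,0), heading=0, 2 segment(s) drawn

Segment endpoints: x in {0, 14, 17}, y in {0}
xmin=0, ymin=0, xmax=17, ymax=0

Answer: 0 0 17 0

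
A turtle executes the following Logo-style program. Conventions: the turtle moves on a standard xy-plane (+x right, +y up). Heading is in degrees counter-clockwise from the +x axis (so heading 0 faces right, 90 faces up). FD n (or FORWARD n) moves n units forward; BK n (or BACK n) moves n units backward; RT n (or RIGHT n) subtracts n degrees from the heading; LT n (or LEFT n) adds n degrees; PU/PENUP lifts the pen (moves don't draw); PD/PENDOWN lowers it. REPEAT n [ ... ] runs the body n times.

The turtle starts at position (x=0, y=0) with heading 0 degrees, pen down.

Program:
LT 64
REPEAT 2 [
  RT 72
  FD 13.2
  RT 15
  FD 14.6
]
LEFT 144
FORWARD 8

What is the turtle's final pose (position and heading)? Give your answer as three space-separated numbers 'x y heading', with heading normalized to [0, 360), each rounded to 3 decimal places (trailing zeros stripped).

Executing turtle program step by step:
Start: pos=(0,0), heading=0, pen down
LT 64: heading 0 -> 64
REPEAT 2 [
  -- iteration 1/2 --
  RT 72: heading 64 -> 352
  FD 13.2: (0,0) -> (13.072,-1.837) [heading=352, draw]
  RT 15: heading 352 -> 337
  FD 14.6: (13.072,-1.837) -> (26.511,-7.542) [heading=337, draw]
  -- iteration 2/2 --
  RT 72: heading 337 -> 265
  FD 13.2: (26.511,-7.542) -> (25.36,-20.692) [heading=265, draw]
  RT 15: heading 265 -> 250
  FD 14.6: (25.36,-20.692) -> (20.367,-34.411) [heading=250, draw]
]
LT 144: heading 250 -> 34
FD 8: (20.367,-34.411) -> (26.999,-29.937) [heading=34, draw]
Final: pos=(26.999,-29.937), heading=34, 5 segment(s) drawn

Answer: 26.999 -29.937 34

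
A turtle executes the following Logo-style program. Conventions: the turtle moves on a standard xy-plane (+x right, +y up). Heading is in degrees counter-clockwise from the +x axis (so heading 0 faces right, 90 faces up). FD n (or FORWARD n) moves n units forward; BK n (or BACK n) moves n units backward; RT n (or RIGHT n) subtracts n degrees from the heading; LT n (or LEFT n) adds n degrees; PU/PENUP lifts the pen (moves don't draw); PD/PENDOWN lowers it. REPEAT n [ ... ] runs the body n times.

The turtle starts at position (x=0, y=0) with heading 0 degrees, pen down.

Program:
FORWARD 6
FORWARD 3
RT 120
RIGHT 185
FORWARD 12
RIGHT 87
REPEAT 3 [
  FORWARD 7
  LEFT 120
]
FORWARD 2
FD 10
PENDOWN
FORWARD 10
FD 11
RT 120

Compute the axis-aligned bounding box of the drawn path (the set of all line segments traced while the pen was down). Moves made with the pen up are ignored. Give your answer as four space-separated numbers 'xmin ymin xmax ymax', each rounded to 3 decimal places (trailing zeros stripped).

Answer: 0 -7.658 43.869 13.116

Derivation:
Executing turtle program step by step:
Start: pos=(0,0), heading=0, pen down
FD 6: (0,0) -> (6,0) [heading=0, draw]
FD 3: (6,0) -> (9,0) [heading=0, draw]
RT 120: heading 0 -> 240
RT 185: heading 240 -> 55
FD 12: (9,0) -> (15.883,9.83) [heading=55, draw]
RT 87: heading 55 -> 328
REPEAT 3 [
  -- iteration 1/3 --
  FD 7: (15.883,9.83) -> (21.819,6.12) [heading=328, draw]
  LT 120: heading 328 -> 88
  -- iteration 2/3 --
  FD 7: (21.819,6.12) -> (22.064,13.116) [heading=88, draw]
  LT 120: heading 88 -> 208
  -- iteration 3/3 --
  FD 7: (22.064,13.116) -> (15.883,9.83) [heading=208, draw]
  LT 120: heading 208 -> 328
]
FD 2: (15.883,9.83) -> (17.579,8.77) [heading=328, draw]
FD 10: (17.579,8.77) -> (26.059,3.471) [heading=328, draw]
PD: pen down
FD 10: (26.059,3.471) -> (34.54,-1.828) [heading=328, draw]
FD 11: (34.54,-1.828) -> (43.869,-7.658) [heading=328, draw]
RT 120: heading 328 -> 208
Final: pos=(43.869,-7.658), heading=208, 10 segment(s) drawn

Segment endpoints: x in {0, 6, 9, 15.883, 17.579, 21.819, 22.064, 26.059, 34.54, 43.869}, y in {-7.658, -1.828, 0, 3.471, 6.12, 8.77, 9.83, 9.83, 13.116}
xmin=0, ymin=-7.658, xmax=43.869, ymax=13.116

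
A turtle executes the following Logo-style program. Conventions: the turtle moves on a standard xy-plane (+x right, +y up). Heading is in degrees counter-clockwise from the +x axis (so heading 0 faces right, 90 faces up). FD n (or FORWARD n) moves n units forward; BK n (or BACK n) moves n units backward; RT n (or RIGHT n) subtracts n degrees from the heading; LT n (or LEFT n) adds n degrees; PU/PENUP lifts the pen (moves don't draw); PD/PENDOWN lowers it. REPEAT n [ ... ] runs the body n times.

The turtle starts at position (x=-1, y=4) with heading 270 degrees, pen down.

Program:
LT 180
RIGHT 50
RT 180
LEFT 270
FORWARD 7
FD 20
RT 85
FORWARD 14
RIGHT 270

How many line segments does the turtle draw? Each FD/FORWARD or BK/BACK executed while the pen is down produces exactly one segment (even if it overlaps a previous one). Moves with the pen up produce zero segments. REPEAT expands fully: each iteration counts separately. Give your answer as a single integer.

Answer: 3

Derivation:
Executing turtle program step by step:
Start: pos=(-1,4), heading=270, pen down
LT 180: heading 270 -> 90
RT 50: heading 90 -> 40
RT 180: heading 40 -> 220
LT 270: heading 220 -> 130
FD 7: (-1,4) -> (-5.5,9.362) [heading=130, draw]
FD 20: (-5.5,9.362) -> (-18.355,24.683) [heading=130, draw]
RT 85: heading 130 -> 45
FD 14: (-18.355,24.683) -> (-8.456,34.583) [heading=45, draw]
RT 270: heading 45 -> 135
Final: pos=(-8.456,34.583), heading=135, 3 segment(s) drawn
Segments drawn: 3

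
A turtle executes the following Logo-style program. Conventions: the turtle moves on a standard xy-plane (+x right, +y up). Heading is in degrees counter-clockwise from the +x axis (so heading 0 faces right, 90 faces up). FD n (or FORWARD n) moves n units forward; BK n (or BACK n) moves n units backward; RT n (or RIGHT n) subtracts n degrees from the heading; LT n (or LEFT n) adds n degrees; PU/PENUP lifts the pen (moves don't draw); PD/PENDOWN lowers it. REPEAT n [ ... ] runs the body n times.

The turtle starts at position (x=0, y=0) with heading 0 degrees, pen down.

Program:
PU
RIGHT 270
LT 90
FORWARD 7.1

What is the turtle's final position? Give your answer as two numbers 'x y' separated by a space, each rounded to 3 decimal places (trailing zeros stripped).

Answer: -7.1 0

Derivation:
Executing turtle program step by step:
Start: pos=(0,0), heading=0, pen down
PU: pen up
RT 270: heading 0 -> 90
LT 90: heading 90 -> 180
FD 7.1: (0,0) -> (-7.1,0) [heading=180, move]
Final: pos=(-7.1,0), heading=180, 0 segment(s) drawn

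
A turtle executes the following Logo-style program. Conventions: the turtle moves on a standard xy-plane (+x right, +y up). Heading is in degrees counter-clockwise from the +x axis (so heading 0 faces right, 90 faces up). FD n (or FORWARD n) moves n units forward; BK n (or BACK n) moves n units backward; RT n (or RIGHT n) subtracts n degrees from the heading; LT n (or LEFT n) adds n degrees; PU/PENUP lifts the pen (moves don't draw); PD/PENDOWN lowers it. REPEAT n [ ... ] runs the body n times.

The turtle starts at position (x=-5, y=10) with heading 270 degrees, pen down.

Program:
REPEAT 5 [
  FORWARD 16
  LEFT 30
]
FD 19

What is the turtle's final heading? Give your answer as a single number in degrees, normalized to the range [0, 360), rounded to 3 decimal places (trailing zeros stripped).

Answer: 60

Derivation:
Executing turtle program step by step:
Start: pos=(-5,10), heading=270, pen down
REPEAT 5 [
  -- iteration 1/5 --
  FD 16: (-5,10) -> (-5,-6) [heading=270, draw]
  LT 30: heading 270 -> 300
  -- iteration 2/5 --
  FD 16: (-5,-6) -> (3,-19.856) [heading=300, draw]
  LT 30: heading 300 -> 330
  -- iteration 3/5 --
  FD 16: (3,-19.856) -> (16.856,-27.856) [heading=330, draw]
  LT 30: heading 330 -> 0
  -- iteration 4/5 --
  FD 16: (16.856,-27.856) -> (32.856,-27.856) [heading=0, draw]
  LT 30: heading 0 -> 30
  -- iteration 5/5 --
  FD 16: (32.856,-27.856) -> (46.713,-19.856) [heading=30, draw]
  LT 30: heading 30 -> 60
]
FD 19: (46.713,-19.856) -> (56.213,-3.402) [heading=60, draw]
Final: pos=(56.213,-3.402), heading=60, 6 segment(s) drawn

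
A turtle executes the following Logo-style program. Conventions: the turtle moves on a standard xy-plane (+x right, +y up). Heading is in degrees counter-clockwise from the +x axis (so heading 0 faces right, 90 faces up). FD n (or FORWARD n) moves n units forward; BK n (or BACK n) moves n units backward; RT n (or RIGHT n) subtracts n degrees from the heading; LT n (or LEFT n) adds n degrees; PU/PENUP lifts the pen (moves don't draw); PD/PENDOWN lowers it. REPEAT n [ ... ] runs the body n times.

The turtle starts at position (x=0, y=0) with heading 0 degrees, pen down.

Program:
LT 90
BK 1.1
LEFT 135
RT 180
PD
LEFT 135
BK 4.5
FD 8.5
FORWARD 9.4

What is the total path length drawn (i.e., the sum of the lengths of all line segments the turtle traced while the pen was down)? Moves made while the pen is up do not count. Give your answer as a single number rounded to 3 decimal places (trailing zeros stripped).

Executing turtle program step by step:
Start: pos=(0,0), heading=0, pen down
LT 90: heading 0 -> 90
BK 1.1: (0,0) -> (0,-1.1) [heading=90, draw]
LT 135: heading 90 -> 225
RT 180: heading 225 -> 45
PD: pen down
LT 135: heading 45 -> 180
BK 4.5: (0,-1.1) -> (4.5,-1.1) [heading=180, draw]
FD 8.5: (4.5,-1.1) -> (-4,-1.1) [heading=180, draw]
FD 9.4: (-4,-1.1) -> (-13.4,-1.1) [heading=180, draw]
Final: pos=(-13.4,-1.1), heading=180, 4 segment(s) drawn

Segment lengths:
  seg 1: (0,0) -> (0,-1.1), length = 1.1
  seg 2: (0,-1.1) -> (4.5,-1.1), length = 4.5
  seg 3: (4.5,-1.1) -> (-4,-1.1), length = 8.5
  seg 4: (-4,-1.1) -> (-13.4,-1.1), length = 9.4
Total = 23.5

Answer: 23.5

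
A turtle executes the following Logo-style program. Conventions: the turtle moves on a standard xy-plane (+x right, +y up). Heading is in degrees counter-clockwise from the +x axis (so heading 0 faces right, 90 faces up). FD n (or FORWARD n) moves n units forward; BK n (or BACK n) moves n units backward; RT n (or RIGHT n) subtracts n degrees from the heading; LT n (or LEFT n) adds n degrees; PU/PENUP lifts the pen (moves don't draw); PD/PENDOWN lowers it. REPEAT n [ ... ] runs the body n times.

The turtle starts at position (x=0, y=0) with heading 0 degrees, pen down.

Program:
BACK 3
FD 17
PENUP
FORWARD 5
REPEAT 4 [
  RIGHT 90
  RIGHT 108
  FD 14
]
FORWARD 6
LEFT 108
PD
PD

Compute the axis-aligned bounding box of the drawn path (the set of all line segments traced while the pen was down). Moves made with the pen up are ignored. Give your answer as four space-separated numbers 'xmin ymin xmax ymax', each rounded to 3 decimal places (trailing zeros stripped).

Executing turtle program step by step:
Start: pos=(0,0), heading=0, pen down
BK 3: (0,0) -> (-3,0) [heading=0, draw]
FD 17: (-3,0) -> (14,0) [heading=0, draw]
PU: pen up
FD 5: (14,0) -> (19,0) [heading=0, move]
REPEAT 4 [
  -- iteration 1/4 --
  RT 90: heading 0 -> 270
  RT 108: heading 270 -> 162
  FD 14: (19,0) -> (5.685,4.326) [heading=162, move]
  -- iteration 2/4 --
  RT 90: heading 162 -> 72
  RT 108: heading 72 -> 324
  FD 14: (5.685,4.326) -> (17.011,-3.903) [heading=324, move]
  -- iteration 3/4 --
  RT 90: heading 324 -> 234
  RT 108: heading 234 -> 126
  FD 14: (17.011,-3.903) -> (8.782,7.423) [heading=126, move]
  -- iteration 4/4 --
  RT 90: heading 126 -> 36
  RT 108: heading 36 -> 288
  FD 14: (8.782,7.423) -> (13.109,-5.891) [heading=288, move]
]
FD 6: (13.109,-5.891) -> (14.963,-11.598) [heading=288, move]
LT 108: heading 288 -> 36
PD: pen down
PD: pen down
Final: pos=(14.963,-11.598), heading=36, 2 segment(s) drawn

Segment endpoints: x in {-3, 0, 14}, y in {0}
xmin=-3, ymin=0, xmax=14, ymax=0

Answer: -3 0 14 0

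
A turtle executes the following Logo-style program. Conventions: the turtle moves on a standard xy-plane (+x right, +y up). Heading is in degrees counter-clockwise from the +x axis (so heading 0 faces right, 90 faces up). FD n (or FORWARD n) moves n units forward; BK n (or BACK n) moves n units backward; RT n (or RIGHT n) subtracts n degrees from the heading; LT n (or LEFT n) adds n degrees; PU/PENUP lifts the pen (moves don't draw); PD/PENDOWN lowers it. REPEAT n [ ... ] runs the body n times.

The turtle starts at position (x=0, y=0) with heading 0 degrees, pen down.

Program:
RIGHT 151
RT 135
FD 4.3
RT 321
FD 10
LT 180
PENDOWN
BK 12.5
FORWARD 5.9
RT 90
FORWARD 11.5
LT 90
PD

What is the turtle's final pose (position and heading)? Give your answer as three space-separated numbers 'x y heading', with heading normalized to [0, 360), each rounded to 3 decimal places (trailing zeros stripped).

Executing turtle program step by step:
Start: pos=(0,0), heading=0, pen down
RT 151: heading 0 -> 209
RT 135: heading 209 -> 74
FD 4.3: (0,0) -> (1.185,4.133) [heading=74, draw]
RT 321: heading 74 -> 113
FD 10: (1.185,4.133) -> (-2.722,13.338) [heading=113, draw]
LT 180: heading 113 -> 293
PD: pen down
BK 12.5: (-2.722,13.338) -> (-7.606,24.845) [heading=293, draw]
FD 5.9: (-7.606,24.845) -> (-5.301,19.414) [heading=293, draw]
RT 90: heading 293 -> 203
FD 11.5: (-5.301,19.414) -> (-15.887,14.92) [heading=203, draw]
LT 90: heading 203 -> 293
PD: pen down
Final: pos=(-15.887,14.92), heading=293, 5 segment(s) drawn

Answer: -15.887 14.92 293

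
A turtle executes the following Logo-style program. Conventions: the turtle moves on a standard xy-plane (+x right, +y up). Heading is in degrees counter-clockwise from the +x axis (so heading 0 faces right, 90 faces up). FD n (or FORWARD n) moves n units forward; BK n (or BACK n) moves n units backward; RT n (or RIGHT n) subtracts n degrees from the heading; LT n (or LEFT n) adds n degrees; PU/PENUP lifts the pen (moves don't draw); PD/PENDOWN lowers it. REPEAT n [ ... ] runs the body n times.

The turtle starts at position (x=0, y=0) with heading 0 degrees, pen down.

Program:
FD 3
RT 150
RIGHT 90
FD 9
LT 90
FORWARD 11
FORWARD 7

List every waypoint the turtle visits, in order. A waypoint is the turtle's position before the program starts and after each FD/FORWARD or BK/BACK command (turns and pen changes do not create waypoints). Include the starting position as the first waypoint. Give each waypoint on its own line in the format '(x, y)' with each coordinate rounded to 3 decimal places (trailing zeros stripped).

Executing turtle program step by step:
Start: pos=(0,0), heading=0, pen down
FD 3: (0,0) -> (3,0) [heading=0, draw]
RT 150: heading 0 -> 210
RT 90: heading 210 -> 120
FD 9: (3,0) -> (-1.5,7.794) [heading=120, draw]
LT 90: heading 120 -> 210
FD 11: (-1.5,7.794) -> (-11.026,2.294) [heading=210, draw]
FD 7: (-11.026,2.294) -> (-17.088,-1.206) [heading=210, draw]
Final: pos=(-17.088,-1.206), heading=210, 4 segment(s) drawn
Waypoints (5 total):
(0, 0)
(3, 0)
(-1.5, 7.794)
(-11.026, 2.294)
(-17.088, -1.206)

Answer: (0, 0)
(3, 0)
(-1.5, 7.794)
(-11.026, 2.294)
(-17.088, -1.206)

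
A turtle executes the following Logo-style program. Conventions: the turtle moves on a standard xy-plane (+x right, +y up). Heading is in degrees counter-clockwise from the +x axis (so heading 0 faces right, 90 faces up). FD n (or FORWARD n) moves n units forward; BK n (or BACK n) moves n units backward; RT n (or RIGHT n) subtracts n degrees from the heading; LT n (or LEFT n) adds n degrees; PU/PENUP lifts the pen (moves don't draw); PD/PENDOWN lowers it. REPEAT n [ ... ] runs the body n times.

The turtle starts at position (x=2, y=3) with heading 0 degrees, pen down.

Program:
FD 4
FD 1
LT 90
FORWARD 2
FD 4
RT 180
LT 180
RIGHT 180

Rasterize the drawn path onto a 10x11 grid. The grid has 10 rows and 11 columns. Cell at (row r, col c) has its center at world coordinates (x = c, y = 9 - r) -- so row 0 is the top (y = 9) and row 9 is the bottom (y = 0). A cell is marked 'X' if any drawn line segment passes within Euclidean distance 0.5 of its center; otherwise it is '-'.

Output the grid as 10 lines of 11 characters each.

Segment 0: (2,3) -> (6,3)
Segment 1: (6,3) -> (7,3)
Segment 2: (7,3) -> (7,5)
Segment 3: (7,5) -> (7,9)

Answer: -------X---
-------X---
-------X---
-------X---
-------X---
-------X---
--XXXXXX---
-----------
-----------
-----------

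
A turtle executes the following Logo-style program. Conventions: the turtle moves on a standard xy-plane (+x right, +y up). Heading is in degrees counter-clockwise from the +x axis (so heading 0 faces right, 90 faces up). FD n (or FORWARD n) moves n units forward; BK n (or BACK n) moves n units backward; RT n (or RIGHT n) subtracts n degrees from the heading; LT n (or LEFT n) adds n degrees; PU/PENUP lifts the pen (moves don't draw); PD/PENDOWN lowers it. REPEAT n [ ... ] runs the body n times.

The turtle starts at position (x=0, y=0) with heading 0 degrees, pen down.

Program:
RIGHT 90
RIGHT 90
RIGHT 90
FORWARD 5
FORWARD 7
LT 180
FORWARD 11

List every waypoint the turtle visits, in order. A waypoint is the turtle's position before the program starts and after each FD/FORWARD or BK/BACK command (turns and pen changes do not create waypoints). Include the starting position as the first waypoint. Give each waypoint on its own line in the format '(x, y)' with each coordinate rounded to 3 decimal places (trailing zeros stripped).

Answer: (0, 0)
(0, 5)
(0, 12)
(0, 1)

Derivation:
Executing turtle program step by step:
Start: pos=(0,0), heading=0, pen down
RT 90: heading 0 -> 270
RT 90: heading 270 -> 180
RT 90: heading 180 -> 90
FD 5: (0,0) -> (0,5) [heading=90, draw]
FD 7: (0,5) -> (0,12) [heading=90, draw]
LT 180: heading 90 -> 270
FD 11: (0,12) -> (0,1) [heading=270, draw]
Final: pos=(0,1), heading=270, 3 segment(s) drawn
Waypoints (4 total):
(0, 0)
(0, 5)
(0, 12)
(0, 1)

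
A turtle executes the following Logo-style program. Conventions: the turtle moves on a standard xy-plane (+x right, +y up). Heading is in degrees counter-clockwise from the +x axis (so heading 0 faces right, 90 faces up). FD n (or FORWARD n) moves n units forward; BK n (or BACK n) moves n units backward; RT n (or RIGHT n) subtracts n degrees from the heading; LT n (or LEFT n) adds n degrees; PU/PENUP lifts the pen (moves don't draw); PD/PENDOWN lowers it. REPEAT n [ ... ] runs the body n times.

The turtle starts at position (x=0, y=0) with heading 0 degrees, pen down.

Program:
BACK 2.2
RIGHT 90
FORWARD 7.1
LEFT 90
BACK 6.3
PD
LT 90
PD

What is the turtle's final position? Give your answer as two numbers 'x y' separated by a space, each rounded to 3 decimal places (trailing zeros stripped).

Executing turtle program step by step:
Start: pos=(0,0), heading=0, pen down
BK 2.2: (0,0) -> (-2.2,0) [heading=0, draw]
RT 90: heading 0 -> 270
FD 7.1: (-2.2,0) -> (-2.2,-7.1) [heading=270, draw]
LT 90: heading 270 -> 0
BK 6.3: (-2.2,-7.1) -> (-8.5,-7.1) [heading=0, draw]
PD: pen down
LT 90: heading 0 -> 90
PD: pen down
Final: pos=(-8.5,-7.1), heading=90, 3 segment(s) drawn

Answer: -8.5 -7.1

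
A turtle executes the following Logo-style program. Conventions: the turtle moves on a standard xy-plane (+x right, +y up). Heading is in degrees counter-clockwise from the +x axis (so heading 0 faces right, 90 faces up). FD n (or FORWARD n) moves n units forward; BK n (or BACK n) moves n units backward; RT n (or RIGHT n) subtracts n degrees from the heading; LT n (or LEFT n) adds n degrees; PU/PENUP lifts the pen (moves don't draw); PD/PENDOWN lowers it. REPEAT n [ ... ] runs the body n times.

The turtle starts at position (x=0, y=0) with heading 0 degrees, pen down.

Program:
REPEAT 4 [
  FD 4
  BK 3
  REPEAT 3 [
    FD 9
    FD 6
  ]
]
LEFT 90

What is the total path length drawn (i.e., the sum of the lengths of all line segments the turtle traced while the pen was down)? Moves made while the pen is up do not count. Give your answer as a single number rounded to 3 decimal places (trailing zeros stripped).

Answer: 208

Derivation:
Executing turtle program step by step:
Start: pos=(0,0), heading=0, pen down
REPEAT 4 [
  -- iteration 1/4 --
  FD 4: (0,0) -> (4,0) [heading=0, draw]
  BK 3: (4,0) -> (1,0) [heading=0, draw]
  REPEAT 3 [
    -- iteration 1/3 --
    FD 9: (1,0) -> (10,0) [heading=0, draw]
    FD 6: (10,0) -> (16,0) [heading=0, draw]
    -- iteration 2/3 --
    FD 9: (16,0) -> (25,0) [heading=0, draw]
    FD 6: (25,0) -> (31,0) [heading=0, draw]
    -- iteration 3/3 --
    FD 9: (31,0) -> (40,0) [heading=0, draw]
    FD 6: (40,0) -> (46,0) [heading=0, draw]
  ]
  -- iteration 2/4 --
  FD 4: (46,0) -> (50,0) [heading=0, draw]
  BK 3: (50,0) -> (47,0) [heading=0, draw]
  REPEAT 3 [
    -- iteration 1/3 --
    FD 9: (47,0) -> (56,0) [heading=0, draw]
    FD 6: (56,0) -> (62,0) [heading=0, draw]
    -- iteration 2/3 --
    FD 9: (62,0) -> (71,0) [heading=0, draw]
    FD 6: (71,0) -> (77,0) [heading=0, draw]
    -- iteration 3/3 --
    FD 9: (77,0) -> (86,0) [heading=0, draw]
    FD 6: (86,0) -> (92,0) [heading=0, draw]
  ]
  -- iteration 3/4 --
  FD 4: (92,0) -> (96,0) [heading=0, draw]
  BK 3: (96,0) -> (93,0) [heading=0, draw]
  REPEAT 3 [
    -- iteration 1/3 --
    FD 9: (93,0) -> (102,0) [heading=0, draw]
    FD 6: (102,0) -> (108,0) [heading=0, draw]
    -- iteration 2/3 --
    FD 9: (108,0) -> (117,0) [heading=0, draw]
    FD 6: (117,0) -> (123,0) [heading=0, draw]
    -- iteration 3/3 --
    FD 9: (123,0) -> (132,0) [heading=0, draw]
    FD 6: (132,0) -> (138,0) [heading=0, draw]
  ]
  -- iteration 4/4 --
  FD 4: (138,0) -> (142,0) [heading=0, draw]
  BK 3: (142,0) -> (139,0) [heading=0, draw]
  REPEAT 3 [
    -- iteration 1/3 --
    FD 9: (139,0) -> (148,0) [heading=0, draw]
    FD 6: (148,0) -> (154,0) [heading=0, draw]
    -- iteration 2/3 --
    FD 9: (154,0) -> (163,0) [heading=0, draw]
    FD 6: (163,0) -> (169,0) [heading=0, draw]
    -- iteration 3/3 --
    FD 9: (169,0) -> (178,0) [heading=0, draw]
    FD 6: (178,0) -> (184,0) [heading=0, draw]
  ]
]
LT 90: heading 0 -> 90
Final: pos=(184,0), heading=90, 32 segment(s) drawn

Segment lengths:
  seg 1: (0,0) -> (4,0), length = 4
  seg 2: (4,0) -> (1,0), length = 3
  seg 3: (1,0) -> (10,0), length = 9
  seg 4: (10,0) -> (16,0), length = 6
  seg 5: (16,0) -> (25,0), length = 9
  seg 6: (25,0) -> (31,0), length = 6
  seg 7: (31,0) -> (40,0), length = 9
  seg 8: (40,0) -> (46,0), length = 6
  seg 9: (46,0) -> (50,0), length = 4
  seg 10: (50,0) -> (47,0), length = 3
  seg 11: (47,0) -> (56,0), length = 9
  seg 12: (56,0) -> (62,0), length = 6
  seg 13: (62,0) -> (71,0), length = 9
  seg 14: (71,0) -> (77,0), length = 6
  seg 15: (77,0) -> (86,0), length = 9
  seg 16: (86,0) -> (92,0), length = 6
  seg 17: (92,0) -> (96,0), length = 4
  seg 18: (96,0) -> (93,0), length = 3
  seg 19: (93,0) -> (102,0), length = 9
  seg 20: (102,0) -> (108,0), length = 6
  seg 21: (108,0) -> (117,0), length = 9
  seg 22: (117,0) -> (123,0), length = 6
  seg 23: (123,0) -> (132,0), length = 9
  seg 24: (132,0) -> (138,0), length = 6
  seg 25: (138,0) -> (142,0), length = 4
  seg 26: (142,0) -> (139,0), length = 3
  seg 27: (139,0) -> (148,0), length = 9
  seg 28: (148,0) -> (154,0), length = 6
  seg 29: (154,0) -> (163,0), length = 9
  seg 30: (163,0) -> (169,0), length = 6
  seg 31: (169,0) -> (178,0), length = 9
  seg 32: (178,0) -> (184,0), length = 6
Total = 208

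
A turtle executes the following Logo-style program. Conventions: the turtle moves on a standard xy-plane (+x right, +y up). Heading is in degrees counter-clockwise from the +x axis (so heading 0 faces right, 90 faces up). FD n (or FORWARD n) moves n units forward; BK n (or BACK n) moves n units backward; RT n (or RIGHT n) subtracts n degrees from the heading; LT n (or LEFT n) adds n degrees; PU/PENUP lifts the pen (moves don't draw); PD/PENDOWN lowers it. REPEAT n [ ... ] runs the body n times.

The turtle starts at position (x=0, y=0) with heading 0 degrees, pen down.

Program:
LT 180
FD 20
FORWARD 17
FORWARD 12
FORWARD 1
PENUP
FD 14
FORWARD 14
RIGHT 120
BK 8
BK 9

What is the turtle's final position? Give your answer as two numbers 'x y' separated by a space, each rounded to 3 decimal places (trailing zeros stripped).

Answer: -86.5 -14.722

Derivation:
Executing turtle program step by step:
Start: pos=(0,0), heading=0, pen down
LT 180: heading 0 -> 180
FD 20: (0,0) -> (-20,0) [heading=180, draw]
FD 17: (-20,0) -> (-37,0) [heading=180, draw]
FD 12: (-37,0) -> (-49,0) [heading=180, draw]
FD 1: (-49,0) -> (-50,0) [heading=180, draw]
PU: pen up
FD 14: (-50,0) -> (-64,0) [heading=180, move]
FD 14: (-64,0) -> (-78,0) [heading=180, move]
RT 120: heading 180 -> 60
BK 8: (-78,0) -> (-82,-6.928) [heading=60, move]
BK 9: (-82,-6.928) -> (-86.5,-14.722) [heading=60, move]
Final: pos=(-86.5,-14.722), heading=60, 4 segment(s) drawn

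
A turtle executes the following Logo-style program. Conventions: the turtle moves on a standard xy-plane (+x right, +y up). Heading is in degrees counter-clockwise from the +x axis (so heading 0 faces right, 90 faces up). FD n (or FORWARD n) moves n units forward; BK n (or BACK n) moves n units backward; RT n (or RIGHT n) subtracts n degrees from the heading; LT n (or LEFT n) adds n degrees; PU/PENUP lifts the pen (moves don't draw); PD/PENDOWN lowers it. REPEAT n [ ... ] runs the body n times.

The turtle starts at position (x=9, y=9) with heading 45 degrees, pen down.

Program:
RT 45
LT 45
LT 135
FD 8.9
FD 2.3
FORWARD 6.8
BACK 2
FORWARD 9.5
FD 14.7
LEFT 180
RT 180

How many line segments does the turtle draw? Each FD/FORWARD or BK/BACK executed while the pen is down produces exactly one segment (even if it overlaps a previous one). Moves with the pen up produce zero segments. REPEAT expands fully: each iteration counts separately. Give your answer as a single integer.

Executing turtle program step by step:
Start: pos=(9,9), heading=45, pen down
RT 45: heading 45 -> 0
LT 45: heading 0 -> 45
LT 135: heading 45 -> 180
FD 8.9: (9,9) -> (0.1,9) [heading=180, draw]
FD 2.3: (0.1,9) -> (-2.2,9) [heading=180, draw]
FD 6.8: (-2.2,9) -> (-9,9) [heading=180, draw]
BK 2: (-9,9) -> (-7,9) [heading=180, draw]
FD 9.5: (-7,9) -> (-16.5,9) [heading=180, draw]
FD 14.7: (-16.5,9) -> (-31.2,9) [heading=180, draw]
LT 180: heading 180 -> 0
RT 180: heading 0 -> 180
Final: pos=(-31.2,9), heading=180, 6 segment(s) drawn
Segments drawn: 6

Answer: 6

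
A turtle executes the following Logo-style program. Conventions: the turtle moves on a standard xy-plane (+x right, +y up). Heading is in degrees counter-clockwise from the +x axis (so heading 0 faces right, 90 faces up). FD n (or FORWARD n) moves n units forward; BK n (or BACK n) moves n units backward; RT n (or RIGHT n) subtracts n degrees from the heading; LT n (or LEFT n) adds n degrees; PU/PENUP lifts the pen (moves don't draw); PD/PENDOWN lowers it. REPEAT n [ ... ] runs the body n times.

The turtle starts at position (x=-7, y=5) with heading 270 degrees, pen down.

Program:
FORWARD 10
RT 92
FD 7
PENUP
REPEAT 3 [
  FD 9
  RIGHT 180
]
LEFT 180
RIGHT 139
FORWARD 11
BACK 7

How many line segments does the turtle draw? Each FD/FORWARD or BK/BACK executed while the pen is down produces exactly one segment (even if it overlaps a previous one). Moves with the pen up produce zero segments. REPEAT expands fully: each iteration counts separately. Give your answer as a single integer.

Answer: 2

Derivation:
Executing turtle program step by step:
Start: pos=(-7,5), heading=270, pen down
FD 10: (-7,5) -> (-7,-5) [heading=270, draw]
RT 92: heading 270 -> 178
FD 7: (-7,-5) -> (-13.996,-4.756) [heading=178, draw]
PU: pen up
REPEAT 3 [
  -- iteration 1/3 --
  FD 9: (-13.996,-4.756) -> (-22.99,-4.442) [heading=178, move]
  RT 180: heading 178 -> 358
  -- iteration 2/3 --
  FD 9: (-22.99,-4.442) -> (-13.996,-4.756) [heading=358, move]
  RT 180: heading 358 -> 178
  -- iteration 3/3 --
  FD 9: (-13.996,-4.756) -> (-22.99,-4.442) [heading=178, move]
  RT 180: heading 178 -> 358
]
LT 180: heading 358 -> 178
RT 139: heading 178 -> 39
FD 11: (-22.99,-4.442) -> (-14.442,2.481) [heading=39, move]
BK 7: (-14.442,2.481) -> (-19.882,-1.924) [heading=39, move]
Final: pos=(-19.882,-1.924), heading=39, 2 segment(s) drawn
Segments drawn: 2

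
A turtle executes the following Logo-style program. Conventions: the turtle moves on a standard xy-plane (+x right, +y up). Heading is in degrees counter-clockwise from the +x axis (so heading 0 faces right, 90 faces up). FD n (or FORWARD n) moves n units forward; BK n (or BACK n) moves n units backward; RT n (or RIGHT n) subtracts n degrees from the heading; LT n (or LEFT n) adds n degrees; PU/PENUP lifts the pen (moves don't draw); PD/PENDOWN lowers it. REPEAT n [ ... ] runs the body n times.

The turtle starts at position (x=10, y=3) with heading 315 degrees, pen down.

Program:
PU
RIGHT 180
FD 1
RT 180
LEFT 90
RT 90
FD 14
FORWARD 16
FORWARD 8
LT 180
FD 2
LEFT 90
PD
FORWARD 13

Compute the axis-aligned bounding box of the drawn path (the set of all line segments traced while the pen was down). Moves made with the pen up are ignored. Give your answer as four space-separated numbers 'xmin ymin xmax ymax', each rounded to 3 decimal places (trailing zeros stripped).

Executing turtle program step by step:
Start: pos=(10,3), heading=315, pen down
PU: pen up
RT 180: heading 315 -> 135
FD 1: (10,3) -> (9.293,3.707) [heading=135, move]
RT 180: heading 135 -> 315
LT 90: heading 315 -> 45
RT 90: heading 45 -> 315
FD 14: (9.293,3.707) -> (19.192,-6.192) [heading=315, move]
FD 16: (19.192,-6.192) -> (30.506,-17.506) [heading=315, move]
FD 8: (30.506,-17.506) -> (36.163,-23.163) [heading=315, move]
LT 180: heading 315 -> 135
FD 2: (36.163,-23.163) -> (34.749,-21.749) [heading=135, move]
LT 90: heading 135 -> 225
PD: pen down
FD 13: (34.749,-21.749) -> (25.556,-30.941) [heading=225, draw]
Final: pos=(25.556,-30.941), heading=225, 1 segment(s) drawn

Segment endpoints: x in {25.556, 34.749}, y in {-30.941, -21.749}
xmin=25.556, ymin=-30.941, xmax=34.749, ymax=-21.749

Answer: 25.556 -30.941 34.749 -21.749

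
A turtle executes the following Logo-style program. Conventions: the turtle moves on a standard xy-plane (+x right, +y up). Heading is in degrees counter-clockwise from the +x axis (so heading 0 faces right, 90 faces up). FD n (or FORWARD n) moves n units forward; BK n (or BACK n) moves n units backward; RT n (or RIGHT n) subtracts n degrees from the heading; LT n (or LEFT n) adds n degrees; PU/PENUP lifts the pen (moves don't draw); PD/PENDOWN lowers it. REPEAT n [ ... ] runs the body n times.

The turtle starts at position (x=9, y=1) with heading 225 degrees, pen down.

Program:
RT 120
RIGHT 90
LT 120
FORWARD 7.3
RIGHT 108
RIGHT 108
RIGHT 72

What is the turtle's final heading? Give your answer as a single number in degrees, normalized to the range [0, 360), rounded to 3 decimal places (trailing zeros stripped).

Answer: 207

Derivation:
Executing turtle program step by step:
Start: pos=(9,1), heading=225, pen down
RT 120: heading 225 -> 105
RT 90: heading 105 -> 15
LT 120: heading 15 -> 135
FD 7.3: (9,1) -> (3.838,6.162) [heading=135, draw]
RT 108: heading 135 -> 27
RT 108: heading 27 -> 279
RT 72: heading 279 -> 207
Final: pos=(3.838,6.162), heading=207, 1 segment(s) drawn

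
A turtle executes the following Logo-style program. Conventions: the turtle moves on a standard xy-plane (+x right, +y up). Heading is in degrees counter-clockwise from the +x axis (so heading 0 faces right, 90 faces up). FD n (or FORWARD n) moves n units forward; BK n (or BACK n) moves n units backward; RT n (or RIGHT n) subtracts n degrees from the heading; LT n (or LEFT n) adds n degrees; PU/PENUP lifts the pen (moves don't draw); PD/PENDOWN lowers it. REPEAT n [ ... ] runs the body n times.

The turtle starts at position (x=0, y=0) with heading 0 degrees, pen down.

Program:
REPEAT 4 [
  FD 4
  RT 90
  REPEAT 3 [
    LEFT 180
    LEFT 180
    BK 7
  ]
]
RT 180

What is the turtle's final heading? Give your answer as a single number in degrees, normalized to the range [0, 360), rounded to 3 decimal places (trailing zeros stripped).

Answer: 180

Derivation:
Executing turtle program step by step:
Start: pos=(0,0), heading=0, pen down
REPEAT 4 [
  -- iteration 1/4 --
  FD 4: (0,0) -> (4,0) [heading=0, draw]
  RT 90: heading 0 -> 270
  REPEAT 3 [
    -- iteration 1/3 --
    LT 180: heading 270 -> 90
    LT 180: heading 90 -> 270
    BK 7: (4,0) -> (4,7) [heading=270, draw]
    -- iteration 2/3 --
    LT 180: heading 270 -> 90
    LT 180: heading 90 -> 270
    BK 7: (4,7) -> (4,14) [heading=270, draw]
    -- iteration 3/3 --
    LT 180: heading 270 -> 90
    LT 180: heading 90 -> 270
    BK 7: (4,14) -> (4,21) [heading=270, draw]
  ]
  -- iteration 2/4 --
  FD 4: (4,21) -> (4,17) [heading=270, draw]
  RT 90: heading 270 -> 180
  REPEAT 3 [
    -- iteration 1/3 --
    LT 180: heading 180 -> 0
    LT 180: heading 0 -> 180
    BK 7: (4,17) -> (11,17) [heading=180, draw]
    -- iteration 2/3 --
    LT 180: heading 180 -> 0
    LT 180: heading 0 -> 180
    BK 7: (11,17) -> (18,17) [heading=180, draw]
    -- iteration 3/3 --
    LT 180: heading 180 -> 0
    LT 180: heading 0 -> 180
    BK 7: (18,17) -> (25,17) [heading=180, draw]
  ]
  -- iteration 3/4 --
  FD 4: (25,17) -> (21,17) [heading=180, draw]
  RT 90: heading 180 -> 90
  REPEAT 3 [
    -- iteration 1/3 --
    LT 180: heading 90 -> 270
    LT 180: heading 270 -> 90
    BK 7: (21,17) -> (21,10) [heading=90, draw]
    -- iteration 2/3 --
    LT 180: heading 90 -> 270
    LT 180: heading 270 -> 90
    BK 7: (21,10) -> (21,3) [heading=90, draw]
    -- iteration 3/3 --
    LT 180: heading 90 -> 270
    LT 180: heading 270 -> 90
    BK 7: (21,3) -> (21,-4) [heading=90, draw]
  ]
  -- iteration 4/4 --
  FD 4: (21,-4) -> (21,0) [heading=90, draw]
  RT 90: heading 90 -> 0
  REPEAT 3 [
    -- iteration 1/3 --
    LT 180: heading 0 -> 180
    LT 180: heading 180 -> 0
    BK 7: (21,0) -> (14,0) [heading=0, draw]
    -- iteration 2/3 --
    LT 180: heading 0 -> 180
    LT 180: heading 180 -> 0
    BK 7: (14,0) -> (7,0) [heading=0, draw]
    -- iteration 3/3 --
    LT 180: heading 0 -> 180
    LT 180: heading 180 -> 0
    BK 7: (7,0) -> (0,0) [heading=0, draw]
  ]
]
RT 180: heading 0 -> 180
Final: pos=(0,0), heading=180, 16 segment(s) drawn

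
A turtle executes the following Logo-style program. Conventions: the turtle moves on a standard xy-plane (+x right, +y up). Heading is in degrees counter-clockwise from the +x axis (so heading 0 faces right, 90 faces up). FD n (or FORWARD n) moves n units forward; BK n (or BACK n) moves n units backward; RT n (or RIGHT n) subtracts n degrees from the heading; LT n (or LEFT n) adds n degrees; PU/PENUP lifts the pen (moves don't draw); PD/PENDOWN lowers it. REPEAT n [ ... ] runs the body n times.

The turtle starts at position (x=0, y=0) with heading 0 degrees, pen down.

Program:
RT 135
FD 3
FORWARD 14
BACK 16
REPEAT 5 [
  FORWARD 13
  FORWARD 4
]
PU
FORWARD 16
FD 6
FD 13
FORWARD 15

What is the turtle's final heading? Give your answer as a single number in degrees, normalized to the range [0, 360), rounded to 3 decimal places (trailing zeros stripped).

Executing turtle program step by step:
Start: pos=(0,0), heading=0, pen down
RT 135: heading 0 -> 225
FD 3: (0,0) -> (-2.121,-2.121) [heading=225, draw]
FD 14: (-2.121,-2.121) -> (-12.021,-12.021) [heading=225, draw]
BK 16: (-12.021,-12.021) -> (-0.707,-0.707) [heading=225, draw]
REPEAT 5 [
  -- iteration 1/5 --
  FD 13: (-0.707,-0.707) -> (-9.899,-9.899) [heading=225, draw]
  FD 4: (-9.899,-9.899) -> (-12.728,-12.728) [heading=225, draw]
  -- iteration 2/5 --
  FD 13: (-12.728,-12.728) -> (-21.92,-21.92) [heading=225, draw]
  FD 4: (-21.92,-21.92) -> (-24.749,-24.749) [heading=225, draw]
  -- iteration 3/5 --
  FD 13: (-24.749,-24.749) -> (-33.941,-33.941) [heading=225, draw]
  FD 4: (-33.941,-33.941) -> (-36.77,-36.77) [heading=225, draw]
  -- iteration 4/5 --
  FD 13: (-36.77,-36.77) -> (-45.962,-45.962) [heading=225, draw]
  FD 4: (-45.962,-45.962) -> (-48.79,-48.79) [heading=225, draw]
  -- iteration 5/5 --
  FD 13: (-48.79,-48.79) -> (-57.983,-57.983) [heading=225, draw]
  FD 4: (-57.983,-57.983) -> (-60.811,-60.811) [heading=225, draw]
]
PU: pen up
FD 16: (-60.811,-60.811) -> (-72.125,-72.125) [heading=225, move]
FD 6: (-72.125,-72.125) -> (-76.368,-76.368) [heading=225, move]
FD 13: (-76.368,-76.368) -> (-85.56,-85.56) [heading=225, move]
FD 15: (-85.56,-85.56) -> (-96.167,-96.167) [heading=225, move]
Final: pos=(-96.167,-96.167), heading=225, 13 segment(s) drawn

Answer: 225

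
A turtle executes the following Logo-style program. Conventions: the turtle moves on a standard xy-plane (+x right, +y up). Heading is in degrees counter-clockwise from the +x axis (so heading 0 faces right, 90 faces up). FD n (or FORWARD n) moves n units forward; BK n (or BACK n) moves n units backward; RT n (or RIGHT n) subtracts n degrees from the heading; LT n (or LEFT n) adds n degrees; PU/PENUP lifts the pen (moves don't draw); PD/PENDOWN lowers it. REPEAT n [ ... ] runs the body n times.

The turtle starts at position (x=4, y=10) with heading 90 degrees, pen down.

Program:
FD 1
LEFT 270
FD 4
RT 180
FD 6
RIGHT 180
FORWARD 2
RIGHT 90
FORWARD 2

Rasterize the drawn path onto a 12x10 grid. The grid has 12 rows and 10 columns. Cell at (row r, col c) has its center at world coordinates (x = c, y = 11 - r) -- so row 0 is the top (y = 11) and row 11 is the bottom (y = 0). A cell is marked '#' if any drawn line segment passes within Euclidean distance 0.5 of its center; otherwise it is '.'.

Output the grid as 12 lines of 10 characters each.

Answer: ..#######.
....#.....
....#.....
..........
..........
..........
..........
..........
..........
..........
..........
..........

Derivation:
Segment 0: (4,10) -> (4,11)
Segment 1: (4,11) -> (8,11)
Segment 2: (8,11) -> (2,11)
Segment 3: (2,11) -> (4,11)
Segment 4: (4,11) -> (4,9)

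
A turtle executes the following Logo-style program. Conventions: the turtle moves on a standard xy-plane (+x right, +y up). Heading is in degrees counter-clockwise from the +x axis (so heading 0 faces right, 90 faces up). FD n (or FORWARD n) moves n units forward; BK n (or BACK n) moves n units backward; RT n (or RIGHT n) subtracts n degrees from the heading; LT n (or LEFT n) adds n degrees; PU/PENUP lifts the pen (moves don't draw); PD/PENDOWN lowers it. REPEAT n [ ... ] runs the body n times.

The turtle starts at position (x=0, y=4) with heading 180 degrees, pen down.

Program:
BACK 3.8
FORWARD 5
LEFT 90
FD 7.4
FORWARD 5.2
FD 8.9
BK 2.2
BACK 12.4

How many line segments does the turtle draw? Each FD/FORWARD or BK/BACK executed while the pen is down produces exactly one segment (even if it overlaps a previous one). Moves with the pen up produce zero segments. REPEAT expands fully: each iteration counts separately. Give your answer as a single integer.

Executing turtle program step by step:
Start: pos=(0,4), heading=180, pen down
BK 3.8: (0,4) -> (3.8,4) [heading=180, draw]
FD 5: (3.8,4) -> (-1.2,4) [heading=180, draw]
LT 90: heading 180 -> 270
FD 7.4: (-1.2,4) -> (-1.2,-3.4) [heading=270, draw]
FD 5.2: (-1.2,-3.4) -> (-1.2,-8.6) [heading=270, draw]
FD 8.9: (-1.2,-8.6) -> (-1.2,-17.5) [heading=270, draw]
BK 2.2: (-1.2,-17.5) -> (-1.2,-15.3) [heading=270, draw]
BK 12.4: (-1.2,-15.3) -> (-1.2,-2.9) [heading=270, draw]
Final: pos=(-1.2,-2.9), heading=270, 7 segment(s) drawn
Segments drawn: 7

Answer: 7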